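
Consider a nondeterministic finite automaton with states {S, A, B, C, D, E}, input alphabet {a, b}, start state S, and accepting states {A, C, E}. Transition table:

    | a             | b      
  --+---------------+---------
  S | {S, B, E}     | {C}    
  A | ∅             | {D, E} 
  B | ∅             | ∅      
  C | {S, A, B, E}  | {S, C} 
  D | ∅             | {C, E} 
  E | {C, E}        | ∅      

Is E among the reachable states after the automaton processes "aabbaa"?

Start in {S}.
Read 'a': S→{S, B, E}; now {S, B, E}.
Read 'a': S→{S, B, E}, B→∅, E→{C, E}; now {S, B, C, E}.
Read 'b': S→{C}, B→∅, C→{S, C}, E→∅; now {S, C}.
Read 'b': S→{C}, C→{S, C}; now {S, C}.
Read 'a': S→{S, B, E}, C→{S, A, B, E}; now {S, A, B, E}.
Read 'a': S→{S, B, E}, A→∅, B→∅, E→{C, E}; now {S, B, C, E}.
State E is in {S, B, C, E}.

Yes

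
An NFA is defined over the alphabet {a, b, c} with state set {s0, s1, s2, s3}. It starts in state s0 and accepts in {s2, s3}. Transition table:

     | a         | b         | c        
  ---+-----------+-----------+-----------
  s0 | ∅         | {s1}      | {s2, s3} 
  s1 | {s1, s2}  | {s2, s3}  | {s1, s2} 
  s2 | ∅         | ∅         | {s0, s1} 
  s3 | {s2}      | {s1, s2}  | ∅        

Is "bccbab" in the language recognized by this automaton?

Yes

Start in {s0}.
Read 'b': s0→{s1}; now {s1}.
Read 'c': s1→{s1, s2}; now {s1, s2}.
Read 'c': s1→{s1, s2}, s2→{s0, s1}; now {s0, s1, s2}.
Read 'b': s0→{s1}, s1→{s2, s3}, s2→∅; now {s1, s2, s3}.
Read 'a': s1→{s1, s2}, s2→∅, s3→{s2}; now {s1, s2}.
Read 'b': s1→{s2, s3}, s2→∅; now {s2, s3}.
The final set {s2, s3} contains the accepting states s2, s3.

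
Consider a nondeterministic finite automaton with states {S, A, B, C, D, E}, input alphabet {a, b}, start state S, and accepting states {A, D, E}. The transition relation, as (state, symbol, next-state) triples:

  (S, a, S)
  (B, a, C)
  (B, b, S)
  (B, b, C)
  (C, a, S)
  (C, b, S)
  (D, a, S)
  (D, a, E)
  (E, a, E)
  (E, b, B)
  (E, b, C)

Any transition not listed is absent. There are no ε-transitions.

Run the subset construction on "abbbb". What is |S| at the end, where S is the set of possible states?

0

Start in {S}.
Read 'a': S→{S}; now {S}.
Read 'b': S→∅; now ∅.
The set is empty and remains empty for the remaining 3 symbols.
That set has 0 states.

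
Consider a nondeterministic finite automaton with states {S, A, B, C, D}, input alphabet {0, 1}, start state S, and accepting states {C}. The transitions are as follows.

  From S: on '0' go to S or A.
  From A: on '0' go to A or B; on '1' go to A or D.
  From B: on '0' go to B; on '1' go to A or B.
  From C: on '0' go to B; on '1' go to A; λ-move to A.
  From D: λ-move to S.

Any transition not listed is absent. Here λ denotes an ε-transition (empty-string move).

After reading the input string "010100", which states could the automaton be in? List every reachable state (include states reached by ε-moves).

Start in {S}.
Read '0': S→{S, A}; now {S, A}.
Read '1': S→∅, A→{A, D}; union {A, D}; ε-closure = {S, A, D}.
Read '0': S→{S, A}, A→{A, B}, D→∅; now {S, A, B}.
Read '1': S→∅, A→{A, D}, B→{A, B}; union {A, B, D}; ε-closure = {S, A, B, D}.
Read '0': S→{S, A}, A→{A, B}, B→{B}, D→∅; now {S, A, B}.
Read '0': S→{S, A}, A→{A, B}, B→{B}; now {S, A, B}.

{S, A, B}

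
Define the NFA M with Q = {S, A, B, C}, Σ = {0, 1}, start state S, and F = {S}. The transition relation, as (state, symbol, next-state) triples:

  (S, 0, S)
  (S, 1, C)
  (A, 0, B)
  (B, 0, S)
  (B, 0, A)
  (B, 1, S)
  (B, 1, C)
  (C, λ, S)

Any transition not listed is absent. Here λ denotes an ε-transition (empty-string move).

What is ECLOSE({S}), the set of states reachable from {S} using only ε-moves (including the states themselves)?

Begin with {S}.
No ε-moves leave this set, so the closure equals the set itself.

{S}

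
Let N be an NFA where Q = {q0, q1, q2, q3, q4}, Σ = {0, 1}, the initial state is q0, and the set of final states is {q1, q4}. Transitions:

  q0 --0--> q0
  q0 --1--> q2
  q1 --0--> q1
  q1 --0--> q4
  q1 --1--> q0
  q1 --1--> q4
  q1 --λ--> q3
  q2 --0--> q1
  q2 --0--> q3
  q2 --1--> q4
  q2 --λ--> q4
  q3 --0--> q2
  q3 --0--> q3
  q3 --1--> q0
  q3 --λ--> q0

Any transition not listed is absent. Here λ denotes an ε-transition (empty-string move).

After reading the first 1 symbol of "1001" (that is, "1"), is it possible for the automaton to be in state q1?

No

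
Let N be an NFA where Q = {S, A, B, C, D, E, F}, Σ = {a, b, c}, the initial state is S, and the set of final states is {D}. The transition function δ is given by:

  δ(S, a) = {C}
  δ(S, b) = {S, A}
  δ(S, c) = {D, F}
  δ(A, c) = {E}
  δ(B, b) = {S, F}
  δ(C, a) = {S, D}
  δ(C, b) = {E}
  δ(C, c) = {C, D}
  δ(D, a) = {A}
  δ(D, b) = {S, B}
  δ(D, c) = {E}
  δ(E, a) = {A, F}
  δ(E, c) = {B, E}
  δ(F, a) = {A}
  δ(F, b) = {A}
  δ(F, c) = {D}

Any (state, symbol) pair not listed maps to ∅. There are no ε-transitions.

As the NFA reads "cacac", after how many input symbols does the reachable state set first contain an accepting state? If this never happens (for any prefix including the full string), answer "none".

1

Start in {S}.
Read 'c': S→{D, F}; now {D, F}.
None of the earlier sets intersect F, but {D, F} does.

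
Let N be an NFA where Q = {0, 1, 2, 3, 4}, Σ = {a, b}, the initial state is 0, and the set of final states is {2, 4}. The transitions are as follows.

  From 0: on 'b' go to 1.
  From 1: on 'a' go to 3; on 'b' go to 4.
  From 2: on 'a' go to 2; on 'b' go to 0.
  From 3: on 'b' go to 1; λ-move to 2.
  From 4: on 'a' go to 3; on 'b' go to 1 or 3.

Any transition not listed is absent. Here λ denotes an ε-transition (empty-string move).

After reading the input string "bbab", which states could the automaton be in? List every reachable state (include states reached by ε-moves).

{0, 1}

Start in {0}.
Read 'b': 0→{1}; now {1}.
Read 'b': 1→{4}; now {4}.
Read 'a': 4→{3}; union {3}; ε-closure = {2, 3}.
Read 'b': 2→{0}, 3→{1}; now {0, 1}.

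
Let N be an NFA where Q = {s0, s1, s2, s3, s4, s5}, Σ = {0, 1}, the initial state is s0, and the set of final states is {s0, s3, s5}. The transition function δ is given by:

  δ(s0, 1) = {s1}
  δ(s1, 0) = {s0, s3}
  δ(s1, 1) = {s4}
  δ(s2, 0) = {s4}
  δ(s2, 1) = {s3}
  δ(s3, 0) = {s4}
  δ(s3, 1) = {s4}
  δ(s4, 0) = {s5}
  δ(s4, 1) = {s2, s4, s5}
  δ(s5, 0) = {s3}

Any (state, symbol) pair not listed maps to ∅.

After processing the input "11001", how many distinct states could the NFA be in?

1

Start in {s0}.
Read '1': s0→{s1}; now {s1}.
Read '1': s1→{s4}; now {s4}.
Read '0': s4→{s5}; now {s5}.
Read '0': s5→{s3}; now {s3}.
Read '1': s3→{s4}; now {s4}.
That set has 1 state.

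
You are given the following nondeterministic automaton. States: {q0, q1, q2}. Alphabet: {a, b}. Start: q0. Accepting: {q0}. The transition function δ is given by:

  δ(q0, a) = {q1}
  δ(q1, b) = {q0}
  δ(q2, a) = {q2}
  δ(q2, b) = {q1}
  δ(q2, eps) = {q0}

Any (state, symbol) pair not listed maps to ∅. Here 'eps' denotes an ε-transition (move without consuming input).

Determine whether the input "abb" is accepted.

No

Start in {q0}.
Read 'a': q0→{q1}; now {q1}.
Read 'b': q1→{q0}; now {q0}.
Read 'b': q0→∅; now ∅.
The final set ∅ contains no accepting state.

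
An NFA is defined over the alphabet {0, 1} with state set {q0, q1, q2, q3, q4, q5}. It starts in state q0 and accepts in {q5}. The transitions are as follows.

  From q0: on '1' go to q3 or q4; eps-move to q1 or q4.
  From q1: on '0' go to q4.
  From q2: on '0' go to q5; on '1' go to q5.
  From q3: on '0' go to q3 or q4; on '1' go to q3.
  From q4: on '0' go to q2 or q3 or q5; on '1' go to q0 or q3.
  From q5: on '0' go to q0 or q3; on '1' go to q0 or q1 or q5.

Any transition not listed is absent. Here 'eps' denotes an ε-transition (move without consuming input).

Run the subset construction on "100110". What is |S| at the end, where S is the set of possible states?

6

Start: ε-closure({q0}) = {q0, q1, q4}.
Read '1': q0→{q3, q4}, q1→∅, q4→{q0, q3}; union {q0, q3, q4}; ε-closure = {q0, q1, q3, q4}.
Read '0': q0→∅, q1→{q4}, q3→{q3, q4}, q4→{q2, q3, q5}; now {q2, q3, q4, q5}.
Read '0': q2→{q5}, q3→{q3, q4}, q4→{q2, q3, q5}, q5→{q0, q3}; union {q0, q2, q3, q4, q5}; ε-closure = {q0, q1, q2, q3, q4, q5}.
Read '1': q0→{q3, q4}, q1→∅, q2→{q5}, q3→{q3}, q4→{q0, q3}, q5→{q0, q1, q5}; now {q0, q1, q3, q4, q5}.
Read '1': q0→{q3, q4}, q1→∅, q3→{q3}, q4→{q0, q3}, q5→{q0, q1, q5}; now {q0, q1, q3, q4, q5}.
Read '0': q0→∅, q1→{q4}, q3→{q3, q4}, q4→{q2, q3, q5}, q5→{q0, q3}; union {q0, q2, q3, q4, q5}; ε-closure = {q0, q1, q2, q3, q4, q5}.
That set has 6 states.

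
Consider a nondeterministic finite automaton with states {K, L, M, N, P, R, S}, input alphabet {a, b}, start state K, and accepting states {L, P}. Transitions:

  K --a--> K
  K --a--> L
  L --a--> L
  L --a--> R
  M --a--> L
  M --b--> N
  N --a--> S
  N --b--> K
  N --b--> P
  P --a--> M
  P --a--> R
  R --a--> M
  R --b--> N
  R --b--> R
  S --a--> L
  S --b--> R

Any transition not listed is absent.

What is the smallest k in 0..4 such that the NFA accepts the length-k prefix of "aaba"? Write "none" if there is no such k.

1

Start in {K}.
Read 'a': {K} → {K, L}.
None of the earlier sets intersect F, but {K, L} does.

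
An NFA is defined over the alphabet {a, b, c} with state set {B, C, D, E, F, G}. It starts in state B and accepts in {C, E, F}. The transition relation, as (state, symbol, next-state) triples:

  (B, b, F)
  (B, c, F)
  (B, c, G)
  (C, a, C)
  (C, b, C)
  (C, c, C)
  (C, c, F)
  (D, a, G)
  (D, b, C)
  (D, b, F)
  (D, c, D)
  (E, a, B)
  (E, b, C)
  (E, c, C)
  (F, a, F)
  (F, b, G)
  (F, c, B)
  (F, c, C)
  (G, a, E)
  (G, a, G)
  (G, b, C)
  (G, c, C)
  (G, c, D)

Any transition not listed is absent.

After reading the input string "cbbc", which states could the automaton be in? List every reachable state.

{C, F}

Start in {B}.
Read 'c': B→{F, G}; now {F, G}.
Read 'b': F→{G}, G→{C}; now {C, G}.
Read 'b': C→{C}, G→{C}; now {C}.
Read 'c': C→{C, F}; now {C, F}.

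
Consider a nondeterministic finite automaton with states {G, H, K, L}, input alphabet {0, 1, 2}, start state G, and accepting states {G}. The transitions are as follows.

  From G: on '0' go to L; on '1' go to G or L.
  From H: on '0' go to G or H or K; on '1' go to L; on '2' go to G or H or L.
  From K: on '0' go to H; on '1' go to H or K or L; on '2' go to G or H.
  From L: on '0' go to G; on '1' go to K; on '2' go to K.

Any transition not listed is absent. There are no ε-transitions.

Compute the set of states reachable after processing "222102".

∅

Start in {G}.
Read '2': G→∅; now ∅.
The set is empty and remains empty for the remaining 5 symbols.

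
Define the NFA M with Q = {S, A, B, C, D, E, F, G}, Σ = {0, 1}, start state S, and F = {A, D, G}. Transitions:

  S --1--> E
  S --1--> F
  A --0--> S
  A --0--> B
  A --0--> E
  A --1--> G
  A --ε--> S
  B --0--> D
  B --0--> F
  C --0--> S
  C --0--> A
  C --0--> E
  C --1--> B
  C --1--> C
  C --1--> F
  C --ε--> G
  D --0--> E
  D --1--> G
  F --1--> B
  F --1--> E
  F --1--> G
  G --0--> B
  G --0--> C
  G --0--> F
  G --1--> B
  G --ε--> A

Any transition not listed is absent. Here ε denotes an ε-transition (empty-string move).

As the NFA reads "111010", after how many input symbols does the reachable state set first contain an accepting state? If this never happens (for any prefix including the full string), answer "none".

2

Start in {S}.
Read '1': {S} → {E, F}.
Read '1': {E, F} → {S, A, B, E, G}.
None of the earlier sets intersect F, but {S, A, B, E, G} does.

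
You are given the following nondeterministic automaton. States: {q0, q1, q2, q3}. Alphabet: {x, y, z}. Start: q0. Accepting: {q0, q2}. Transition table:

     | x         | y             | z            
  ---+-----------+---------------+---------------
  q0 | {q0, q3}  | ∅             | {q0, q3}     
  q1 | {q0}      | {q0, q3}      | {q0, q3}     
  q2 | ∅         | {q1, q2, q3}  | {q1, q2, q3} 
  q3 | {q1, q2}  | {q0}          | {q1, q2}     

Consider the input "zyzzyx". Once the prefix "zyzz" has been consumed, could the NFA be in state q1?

Start in {q0}.
Read 'z': {q0} → {q0, q3}.
Read 'y': {q0, q3} → {q0}.
Read 'z': {q0} → {q0, q3}.
Read 'z': {q0, q3} → {q0, q1, q2, q3}.
State q1 is in {q0, q1, q2, q3}.

Yes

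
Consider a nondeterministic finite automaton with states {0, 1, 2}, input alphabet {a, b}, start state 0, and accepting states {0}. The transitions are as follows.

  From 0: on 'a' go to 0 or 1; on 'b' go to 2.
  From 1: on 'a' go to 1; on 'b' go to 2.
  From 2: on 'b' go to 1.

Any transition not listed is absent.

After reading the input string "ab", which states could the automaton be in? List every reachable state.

{2}

Start in {0}.
Read 'a': 0→{0, 1}; now {0, 1}.
Read 'b': 0→{2}, 1→{2}; now {2}.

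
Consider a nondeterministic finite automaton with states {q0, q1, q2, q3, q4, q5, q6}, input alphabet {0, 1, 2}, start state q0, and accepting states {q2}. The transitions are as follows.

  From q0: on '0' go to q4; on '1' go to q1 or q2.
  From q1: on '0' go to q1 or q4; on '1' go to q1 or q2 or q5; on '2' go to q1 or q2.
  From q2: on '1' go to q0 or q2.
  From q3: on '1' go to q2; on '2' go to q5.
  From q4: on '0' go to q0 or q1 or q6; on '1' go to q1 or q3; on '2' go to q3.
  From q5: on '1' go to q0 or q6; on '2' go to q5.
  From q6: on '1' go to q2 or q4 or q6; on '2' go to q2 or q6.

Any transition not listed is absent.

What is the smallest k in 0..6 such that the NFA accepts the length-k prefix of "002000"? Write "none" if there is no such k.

3

Start in {q0}.
Read '0': {q0} → {q4}.
Read '0': {q4} → {q0, q1, q6}.
Read '2': {q0, q1, q6} → {q1, q2, q6}.
None of the earlier sets intersect F, but {q1, q2, q6} does.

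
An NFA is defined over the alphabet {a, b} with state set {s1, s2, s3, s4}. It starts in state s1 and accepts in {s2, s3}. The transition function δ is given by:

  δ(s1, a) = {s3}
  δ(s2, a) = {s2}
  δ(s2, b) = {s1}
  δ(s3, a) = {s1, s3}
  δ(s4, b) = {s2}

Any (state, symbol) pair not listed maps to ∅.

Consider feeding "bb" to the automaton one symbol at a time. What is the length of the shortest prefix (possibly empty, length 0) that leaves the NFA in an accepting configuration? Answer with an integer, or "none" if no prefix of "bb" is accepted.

none

Start in {s1}.
Read 'b': {s1} → ∅.
The set is empty and remains empty for the remaining 1 symbol.
No reachable set along the way intersects F.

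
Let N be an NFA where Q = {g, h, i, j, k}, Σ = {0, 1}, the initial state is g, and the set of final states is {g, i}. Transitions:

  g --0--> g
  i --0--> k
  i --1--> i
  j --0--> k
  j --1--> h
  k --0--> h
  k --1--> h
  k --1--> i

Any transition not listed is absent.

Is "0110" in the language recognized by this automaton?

No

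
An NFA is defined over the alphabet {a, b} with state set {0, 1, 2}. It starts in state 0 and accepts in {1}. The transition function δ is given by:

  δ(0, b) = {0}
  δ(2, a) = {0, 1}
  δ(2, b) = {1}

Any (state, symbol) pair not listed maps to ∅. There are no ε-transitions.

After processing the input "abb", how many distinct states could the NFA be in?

Start in {0}.
Read 'a': {0} → ∅.
The set is empty and remains empty for the remaining 2 symbols.
That set has 0 states.

0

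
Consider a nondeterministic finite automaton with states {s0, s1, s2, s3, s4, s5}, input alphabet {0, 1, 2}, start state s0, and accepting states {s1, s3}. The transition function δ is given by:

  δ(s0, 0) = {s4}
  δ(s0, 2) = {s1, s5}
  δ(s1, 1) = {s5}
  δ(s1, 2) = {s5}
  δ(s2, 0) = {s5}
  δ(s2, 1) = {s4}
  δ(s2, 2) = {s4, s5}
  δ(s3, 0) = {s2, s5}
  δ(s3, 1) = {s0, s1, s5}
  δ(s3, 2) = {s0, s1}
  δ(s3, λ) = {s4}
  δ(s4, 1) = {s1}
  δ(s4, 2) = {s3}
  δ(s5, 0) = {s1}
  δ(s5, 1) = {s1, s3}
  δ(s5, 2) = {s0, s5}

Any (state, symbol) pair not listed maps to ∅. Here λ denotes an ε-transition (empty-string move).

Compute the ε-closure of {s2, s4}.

{s2, s4}

Begin with {s2, s4}.
No ε-moves leave this set, so the closure equals the set itself.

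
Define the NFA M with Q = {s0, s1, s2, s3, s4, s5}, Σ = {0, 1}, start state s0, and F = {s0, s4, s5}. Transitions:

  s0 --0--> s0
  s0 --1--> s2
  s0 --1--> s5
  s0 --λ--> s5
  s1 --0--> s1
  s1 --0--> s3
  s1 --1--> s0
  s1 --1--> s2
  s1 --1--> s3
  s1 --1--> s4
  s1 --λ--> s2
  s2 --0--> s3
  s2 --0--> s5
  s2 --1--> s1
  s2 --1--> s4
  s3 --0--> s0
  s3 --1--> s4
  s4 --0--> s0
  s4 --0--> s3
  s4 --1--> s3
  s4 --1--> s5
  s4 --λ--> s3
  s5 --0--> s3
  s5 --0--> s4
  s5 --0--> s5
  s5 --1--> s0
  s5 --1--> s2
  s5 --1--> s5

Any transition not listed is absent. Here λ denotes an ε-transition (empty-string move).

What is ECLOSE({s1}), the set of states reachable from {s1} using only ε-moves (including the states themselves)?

Begin with {s1}.
ε-move s1 → s2; add s2.

{s1, s2}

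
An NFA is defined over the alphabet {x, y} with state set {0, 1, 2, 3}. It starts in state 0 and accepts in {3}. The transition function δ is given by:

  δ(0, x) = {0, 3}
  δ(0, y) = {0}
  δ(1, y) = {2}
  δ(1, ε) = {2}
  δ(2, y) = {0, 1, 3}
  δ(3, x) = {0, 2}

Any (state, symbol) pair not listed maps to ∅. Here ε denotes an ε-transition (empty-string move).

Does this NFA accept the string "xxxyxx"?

Yes

Start in {0}.
Read 'x': {0} → {0, 3}.
Read 'x': {0, 3} → {0, 2, 3}.
Read 'x': {0, 2, 3} → {0, 2, 3}.
Read 'y': {0, 2, 3} → {0, 1, 2, 3}.
Read 'x': {0, 1, 2, 3} → {0, 2, 3}.
Read 'x': {0, 2, 3} → {0, 2, 3}.
The final set {0, 2, 3} contains the accepting state 3.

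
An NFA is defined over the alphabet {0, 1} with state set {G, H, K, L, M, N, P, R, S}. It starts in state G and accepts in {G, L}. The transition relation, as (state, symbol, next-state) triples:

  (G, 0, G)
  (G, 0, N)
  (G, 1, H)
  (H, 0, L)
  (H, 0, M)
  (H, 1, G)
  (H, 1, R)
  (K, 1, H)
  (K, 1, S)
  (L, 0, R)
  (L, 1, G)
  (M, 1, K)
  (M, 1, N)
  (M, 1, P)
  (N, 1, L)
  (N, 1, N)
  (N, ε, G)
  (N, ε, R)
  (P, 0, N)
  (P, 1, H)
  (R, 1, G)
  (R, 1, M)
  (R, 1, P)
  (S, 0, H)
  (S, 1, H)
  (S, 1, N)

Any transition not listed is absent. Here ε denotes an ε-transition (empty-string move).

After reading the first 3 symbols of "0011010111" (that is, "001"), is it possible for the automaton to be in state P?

Start in {G}.
Read '0': G→{G, N}; union {G, N}; ε-closure = {G, N, R}.
Read '0': G→{G, N}, N→∅, R→∅; union {G, N}; ε-closure = {G, N, R}.
Read '1': G→{H}, N→{L, N}, R→{G, M, P}; union {G, H, L, M, N, P}; ε-closure = {G, H, L, M, N, P, R}.
State P is in {G, H, L, M, N, P, R}.

Yes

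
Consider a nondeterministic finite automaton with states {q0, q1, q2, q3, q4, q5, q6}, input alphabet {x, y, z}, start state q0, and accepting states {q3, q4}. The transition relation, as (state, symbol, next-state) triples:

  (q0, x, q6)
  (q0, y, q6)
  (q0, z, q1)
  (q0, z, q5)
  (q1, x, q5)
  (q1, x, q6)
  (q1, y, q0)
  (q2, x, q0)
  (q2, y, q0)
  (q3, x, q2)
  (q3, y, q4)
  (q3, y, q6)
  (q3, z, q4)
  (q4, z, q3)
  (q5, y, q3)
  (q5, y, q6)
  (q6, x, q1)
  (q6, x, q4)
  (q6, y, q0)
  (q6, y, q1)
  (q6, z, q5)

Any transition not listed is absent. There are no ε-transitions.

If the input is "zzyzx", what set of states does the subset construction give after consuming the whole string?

∅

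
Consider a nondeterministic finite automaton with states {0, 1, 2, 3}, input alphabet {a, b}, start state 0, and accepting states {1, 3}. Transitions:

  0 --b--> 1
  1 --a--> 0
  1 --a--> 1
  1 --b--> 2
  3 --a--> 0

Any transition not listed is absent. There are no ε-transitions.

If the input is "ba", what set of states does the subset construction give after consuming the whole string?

Start in {0}.
Read 'b': {0} → {1}.
Read 'a': {1} → {0, 1}.

{0, 1}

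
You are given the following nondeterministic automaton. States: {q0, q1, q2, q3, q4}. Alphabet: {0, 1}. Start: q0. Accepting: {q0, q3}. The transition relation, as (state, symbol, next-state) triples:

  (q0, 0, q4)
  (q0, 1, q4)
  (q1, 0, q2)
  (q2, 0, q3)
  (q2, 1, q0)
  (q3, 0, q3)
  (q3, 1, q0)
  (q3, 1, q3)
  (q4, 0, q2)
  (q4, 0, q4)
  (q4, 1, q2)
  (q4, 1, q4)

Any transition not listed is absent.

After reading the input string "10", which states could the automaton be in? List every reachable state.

{q2, q4}

Start in {q0}.
Read '1': q0→{q4}; now {q4}.
Read '0': q4→{q2, q4}; now {q2, q4}.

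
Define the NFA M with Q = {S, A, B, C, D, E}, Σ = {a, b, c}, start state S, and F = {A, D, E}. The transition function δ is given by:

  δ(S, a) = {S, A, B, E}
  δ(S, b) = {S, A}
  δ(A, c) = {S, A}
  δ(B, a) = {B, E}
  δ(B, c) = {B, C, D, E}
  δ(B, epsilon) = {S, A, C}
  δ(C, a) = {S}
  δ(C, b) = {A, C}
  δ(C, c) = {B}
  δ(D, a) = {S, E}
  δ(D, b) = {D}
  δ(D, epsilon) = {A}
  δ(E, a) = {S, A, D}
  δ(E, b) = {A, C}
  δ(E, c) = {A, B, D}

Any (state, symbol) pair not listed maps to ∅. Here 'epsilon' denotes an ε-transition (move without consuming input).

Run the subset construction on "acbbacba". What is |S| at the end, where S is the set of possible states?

Start in {S}.
Read 'a': S→{S, A, B, E}; union {S, A, B, E}; ε-closure = {S, A, B, C, E}.
Read 'c': S→∅, A→{S, A}, B→{B, C, D, E}, C→{B}, E→{A, B, D}; now {S, A, B, C, D, E}.
Read 'b': S→{S, A}, A→∅, B→∅, C→{A, C}, D→{D}, E→{A, C}; now {S, A, C, D}.
Read 'b': S→{S, A}, A→∅, C→{A, C}, D→{D}; now {S, A, C, D}.
Read 'a': S→{S, A, B, E}, A→∅, C→{S}, D→{S, E}; union {S, A, B, E}; ε-closure = {S, A, B, C, E}.
Read 'c': S→∅, A→{S, A}, B→{B, C, D, E}, C→{B}, E→{A, B, D}; now {S, A, B, C, D, E}.
Read 'b': S→{S, A}, A→∅, B→∅, C→{A, C}, D→{D}, E→{A, C}; now {S, A, C, D}.
Read 'a': S→{S, A, B, E}, A→∅, C→{S}, D→{S, E}; union {S, A, B, E}; ε-closure = {S, A, B, C, E}.
That set has 5 states.

5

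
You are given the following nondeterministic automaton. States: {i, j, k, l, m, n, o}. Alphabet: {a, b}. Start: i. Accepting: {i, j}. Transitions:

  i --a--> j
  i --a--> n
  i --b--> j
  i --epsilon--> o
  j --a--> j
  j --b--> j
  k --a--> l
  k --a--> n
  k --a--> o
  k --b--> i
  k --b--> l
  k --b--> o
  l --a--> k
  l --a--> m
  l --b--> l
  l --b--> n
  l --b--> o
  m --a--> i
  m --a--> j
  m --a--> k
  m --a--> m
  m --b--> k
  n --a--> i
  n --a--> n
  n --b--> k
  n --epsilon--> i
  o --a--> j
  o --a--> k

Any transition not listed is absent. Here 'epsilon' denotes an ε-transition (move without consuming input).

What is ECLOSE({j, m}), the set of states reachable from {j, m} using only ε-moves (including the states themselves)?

Begin with {j, m}.
No ε-moves leave this set, so the closure equals the set itself.

{j, m}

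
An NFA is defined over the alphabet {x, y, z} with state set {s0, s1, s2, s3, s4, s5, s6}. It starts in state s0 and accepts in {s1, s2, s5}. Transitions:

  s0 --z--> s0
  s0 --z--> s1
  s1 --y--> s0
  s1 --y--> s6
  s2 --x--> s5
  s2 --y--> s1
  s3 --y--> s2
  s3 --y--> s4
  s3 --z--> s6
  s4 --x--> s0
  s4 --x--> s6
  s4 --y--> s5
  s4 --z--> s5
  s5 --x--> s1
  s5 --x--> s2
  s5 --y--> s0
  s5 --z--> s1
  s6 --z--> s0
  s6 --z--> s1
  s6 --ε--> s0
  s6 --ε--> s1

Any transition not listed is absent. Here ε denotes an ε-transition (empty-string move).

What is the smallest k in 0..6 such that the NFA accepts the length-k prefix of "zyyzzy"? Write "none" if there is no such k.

Start in {s0}.
Read 'z': {s0} → {s0, s1}.
None of the earlier sets intersect F, but {s0, s1} does.

1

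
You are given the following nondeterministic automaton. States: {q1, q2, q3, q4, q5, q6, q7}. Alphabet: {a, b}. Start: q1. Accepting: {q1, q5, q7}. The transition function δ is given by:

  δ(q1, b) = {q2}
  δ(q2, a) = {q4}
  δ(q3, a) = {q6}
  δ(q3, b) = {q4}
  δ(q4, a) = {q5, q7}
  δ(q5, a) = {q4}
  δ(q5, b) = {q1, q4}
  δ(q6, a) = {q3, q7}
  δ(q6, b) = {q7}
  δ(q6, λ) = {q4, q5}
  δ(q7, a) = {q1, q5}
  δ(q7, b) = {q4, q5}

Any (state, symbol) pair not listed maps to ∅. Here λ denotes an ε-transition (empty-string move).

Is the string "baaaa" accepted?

Yes

Start in {q1}.
Read 'b': q1→{q2}; now {q2}.
Read 'a': q2→{q4}; now {q4}.
Read 'a': q4→{q5, q7}; now {q5, q7}.
Read 'a': q5→{q4}, q7→{q1, q5}; now {q1, q4, q5}.
Read 'a': q1→∅, q4→{q5, q7}, q5→{q4}; now {q4, q5, q7}.
The final set {q4, q5, q7} contains the accepting states q5, q7.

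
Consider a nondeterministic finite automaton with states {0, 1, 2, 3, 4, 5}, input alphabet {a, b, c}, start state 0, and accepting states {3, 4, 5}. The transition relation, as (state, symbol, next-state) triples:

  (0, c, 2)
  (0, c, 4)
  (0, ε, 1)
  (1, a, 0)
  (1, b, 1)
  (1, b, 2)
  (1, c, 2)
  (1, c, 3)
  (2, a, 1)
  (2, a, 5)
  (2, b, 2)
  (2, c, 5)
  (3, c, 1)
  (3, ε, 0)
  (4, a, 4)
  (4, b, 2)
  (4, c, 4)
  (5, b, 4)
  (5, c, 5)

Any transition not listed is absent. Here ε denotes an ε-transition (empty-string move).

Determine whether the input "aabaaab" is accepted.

No

Start: ε-closure({0}) = {0, 1}.
Read 'a': 0→∅, 1→{0}; union {0}; ε-closure = {0, 1}.
Read 'a': 0→∅, 1→{0}; union {0}; ε-closure = {0, 1}.
Read 'b': 0→∅, 1→{1, 2}; now {1, 2}.
Read 'a': 1→{0}, 2→{1, 5}; now {0, 1, 5}.
Read 'a': 0→∅, 1→{0}, 5→∅; union {0}; ε-closure = {0, 1}.
Read 'a': 0→∅, 1→{0}; union {0}; ε-closure = {0, 1}.
Read 'b': 0→∅, 1→{1, 2}; now {1, 2}.
The final set {1, 2} contains no accepting state.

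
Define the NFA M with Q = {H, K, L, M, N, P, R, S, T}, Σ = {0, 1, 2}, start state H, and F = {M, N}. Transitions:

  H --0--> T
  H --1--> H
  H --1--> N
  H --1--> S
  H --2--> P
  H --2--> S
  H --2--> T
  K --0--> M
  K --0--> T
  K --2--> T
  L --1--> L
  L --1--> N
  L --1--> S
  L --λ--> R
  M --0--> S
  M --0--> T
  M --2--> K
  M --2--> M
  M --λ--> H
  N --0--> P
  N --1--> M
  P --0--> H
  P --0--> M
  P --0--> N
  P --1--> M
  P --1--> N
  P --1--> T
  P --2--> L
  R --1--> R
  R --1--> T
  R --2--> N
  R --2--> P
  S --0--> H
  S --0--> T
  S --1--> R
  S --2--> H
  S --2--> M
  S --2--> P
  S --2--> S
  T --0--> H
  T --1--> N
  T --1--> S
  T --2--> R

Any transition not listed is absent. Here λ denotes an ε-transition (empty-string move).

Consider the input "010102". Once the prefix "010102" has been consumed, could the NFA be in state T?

Yes

Start in {H}.
Read '0': {H} → {T}.
Read '1': {T} → {N, S}.
Read '0': {N, S} → {H, P, T}.
Read '1': {H, P, T} → {H, M, N, S, T}.
Read '0': {H, M, N, S, T} → {H, P, S, T}.
Read '2': {H, P, S, T} → {H, L, M, P, R, S, T}.
State T is in {H, L, M, P, R, S, T}.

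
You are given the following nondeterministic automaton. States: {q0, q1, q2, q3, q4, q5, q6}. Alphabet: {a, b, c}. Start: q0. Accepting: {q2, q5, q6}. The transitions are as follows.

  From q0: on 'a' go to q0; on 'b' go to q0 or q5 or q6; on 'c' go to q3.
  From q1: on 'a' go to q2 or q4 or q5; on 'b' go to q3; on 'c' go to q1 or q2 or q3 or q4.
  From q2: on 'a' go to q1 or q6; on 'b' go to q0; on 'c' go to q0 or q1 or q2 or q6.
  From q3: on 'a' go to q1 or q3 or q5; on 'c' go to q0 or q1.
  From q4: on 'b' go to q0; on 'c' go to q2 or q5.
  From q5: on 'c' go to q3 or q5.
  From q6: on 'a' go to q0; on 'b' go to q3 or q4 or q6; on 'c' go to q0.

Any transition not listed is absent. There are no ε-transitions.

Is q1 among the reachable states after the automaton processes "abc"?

No

Start in {q0}.
Read 'a': {q0} → {q0}.
Read 'b': {q0} → {q0, q5, q6}.
Read 'c': {q0, q5, q6} → {q0, q3, q5}.
State q1 is not in {q0, q3, q5}.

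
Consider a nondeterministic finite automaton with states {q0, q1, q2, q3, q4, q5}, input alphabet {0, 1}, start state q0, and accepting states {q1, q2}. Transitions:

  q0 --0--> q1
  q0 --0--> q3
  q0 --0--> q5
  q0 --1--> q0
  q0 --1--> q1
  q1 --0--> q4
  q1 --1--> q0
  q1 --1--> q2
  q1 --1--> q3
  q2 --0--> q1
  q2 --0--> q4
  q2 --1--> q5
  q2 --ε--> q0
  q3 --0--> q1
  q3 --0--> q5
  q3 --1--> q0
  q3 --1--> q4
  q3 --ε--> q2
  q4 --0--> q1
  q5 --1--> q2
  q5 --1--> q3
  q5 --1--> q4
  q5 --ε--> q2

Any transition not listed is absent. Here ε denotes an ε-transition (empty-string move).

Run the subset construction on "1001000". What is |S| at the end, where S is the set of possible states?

6

Start in {q0}.
Read '1': q0→{q0, q1}; now {q0, q1}.
Read '0': q0→{q1, q3, q5}, q1→{q4}; union {q1, q3, q4, q5}; ε-closure = {q0, q1, q2, q3, q4, q5}.
Read '0': q0→{q1, q3, q5}, q1→{q4}, q2→{q1, q4}, q3→{q1, q5}, q4→{q1}, q5→∅; union {q1, q3, q4, q5}; ε-closure = {q0, q1, q2, q3, q4, q5}.
Read '1': q0→{q0, q1}, q1→{q0, q2, q3}, q2→{q5}, q3→{q0, q4}, q4→∅, q5→{q2, q3, q4}; now {q0, q1, q2, q3, q4, q5}.
Read '0': q0→{q1, q3, q5}, q1→{q4}, q2→{q1, q4}, q3→{q1, q5}, q4→{q1}, q5→∅; union {q1, q3, q4, q5}; ε-closure = {q0, q1, q2, q3, q4, q5}.
Read '0': q0→{q1, q3, q5}, q1→{q4}, q2→{q1, q4}, q3→{q1, q5}, q4→{q1}, q5→∅; union {q1, q3, q4, q5}; ε-closure = {q0, q1, q2, q3, q4, q5}.
Read '0': q0→{q1, q3, q5}, q1→{q4}, q2→{q1, q4}, q3→{q1, q5}, q4→{q1}, q5→∅; union {q1, q3, q4, q5}; ε-closure = {q0, q1, q2, q3, q4, q5}.
That set has 6 states.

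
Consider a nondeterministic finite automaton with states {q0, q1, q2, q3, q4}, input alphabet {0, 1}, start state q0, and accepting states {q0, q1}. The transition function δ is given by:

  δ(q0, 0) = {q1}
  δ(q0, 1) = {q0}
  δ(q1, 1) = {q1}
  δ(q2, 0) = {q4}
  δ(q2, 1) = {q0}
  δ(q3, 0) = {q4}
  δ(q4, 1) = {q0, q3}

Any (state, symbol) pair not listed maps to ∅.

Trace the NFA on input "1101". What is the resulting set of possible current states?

{q1}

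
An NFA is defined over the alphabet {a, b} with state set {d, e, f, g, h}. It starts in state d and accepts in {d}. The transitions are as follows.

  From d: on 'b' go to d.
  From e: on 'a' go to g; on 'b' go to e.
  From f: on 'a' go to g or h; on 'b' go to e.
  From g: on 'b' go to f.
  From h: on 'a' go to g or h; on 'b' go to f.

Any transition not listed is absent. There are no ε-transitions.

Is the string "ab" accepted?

Start in {d}.
Read 'a': d→∅; now ∅.
The set is empty and remains empty for the remaining 1 symbol.
The final set ∅ contains no accepting state.

No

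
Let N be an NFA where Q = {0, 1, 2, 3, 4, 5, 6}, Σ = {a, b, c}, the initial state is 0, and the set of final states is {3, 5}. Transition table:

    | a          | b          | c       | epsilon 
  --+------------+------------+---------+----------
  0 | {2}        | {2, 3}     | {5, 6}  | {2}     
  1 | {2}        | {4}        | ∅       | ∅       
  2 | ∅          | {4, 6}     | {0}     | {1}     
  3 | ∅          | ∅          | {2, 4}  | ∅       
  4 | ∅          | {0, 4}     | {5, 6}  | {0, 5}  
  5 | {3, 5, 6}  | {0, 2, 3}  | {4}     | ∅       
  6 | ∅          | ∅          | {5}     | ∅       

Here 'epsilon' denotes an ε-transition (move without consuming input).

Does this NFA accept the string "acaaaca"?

No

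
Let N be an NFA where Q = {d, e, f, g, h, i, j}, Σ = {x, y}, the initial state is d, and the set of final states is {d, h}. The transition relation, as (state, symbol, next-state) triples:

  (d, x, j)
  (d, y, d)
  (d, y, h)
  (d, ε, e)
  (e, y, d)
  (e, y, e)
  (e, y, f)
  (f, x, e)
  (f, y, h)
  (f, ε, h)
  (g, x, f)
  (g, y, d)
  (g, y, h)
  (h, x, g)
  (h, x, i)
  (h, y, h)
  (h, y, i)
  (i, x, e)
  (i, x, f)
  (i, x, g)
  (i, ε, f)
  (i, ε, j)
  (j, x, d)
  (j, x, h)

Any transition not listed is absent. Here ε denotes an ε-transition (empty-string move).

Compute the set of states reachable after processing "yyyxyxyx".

Start: ε-closure({d}) = {d, e}.
Read 'y': d→{d, h}, e→{d, e, f}; now {d, e, f, h}.
Read 'y': d→{d, h}, e→{d, e, f}, f→{h}, h→{h, i}; union {d, e, f, h, i}; ε-closure = {d, e, f, h, i, j}.
Read 'y': d→{d, h}, e→{d, e, f}, f→{h}, h→{h, i}, i→∅, j→∅; union {d, e, f, h, i}; ε-closure = {d, e, f, h, i, j}.
Read 'x': d→{j}, e→∅, f→{e}, h→{g, i}, i→{e, f, g}, j→{d, h}; now {d, e, f, g, h, i, j}.
Read 'y': d→{d, h}, e→{d, e, f}, f→{h}, g→{d, h}, h→{h, i}, i→∅, j→∅; union {d, e, f, h, i}; ε-closure = {d, e, f, h, i, j}.
Read 'x': d→{j}, e→∅, f→{e}, h→{g, i}, i→{e, f, g}, j→{d, h}; now {d, e, f, g, h, i, j}.
Read 'y': d→{d, h}, e→{d, e, f}, f→{h}, g→{d, h}, h→{h, i}, i→∅, j→∅; union {d, e, f, h, i}; ε-closure = {d, e, f, h, i, j}.
Read 'x': d→{j}, e→∅, f→{e}, h→{g, i}, i→{e, f, g}, j→{d, h}; now {d, e, f, g, h, i, j}.

{d, e, f, g, h, i, j}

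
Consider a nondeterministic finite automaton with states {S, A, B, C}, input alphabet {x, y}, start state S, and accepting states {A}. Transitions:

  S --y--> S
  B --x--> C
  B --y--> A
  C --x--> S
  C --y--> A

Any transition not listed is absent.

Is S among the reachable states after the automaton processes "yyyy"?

Yes

Start in {S}.
Read 'y': {S} → {S}.
Read 'y': {S} → {S}.
Read 'y': {S} → {S}.
Read 'y': {S} → {S}.
State S is in {S}.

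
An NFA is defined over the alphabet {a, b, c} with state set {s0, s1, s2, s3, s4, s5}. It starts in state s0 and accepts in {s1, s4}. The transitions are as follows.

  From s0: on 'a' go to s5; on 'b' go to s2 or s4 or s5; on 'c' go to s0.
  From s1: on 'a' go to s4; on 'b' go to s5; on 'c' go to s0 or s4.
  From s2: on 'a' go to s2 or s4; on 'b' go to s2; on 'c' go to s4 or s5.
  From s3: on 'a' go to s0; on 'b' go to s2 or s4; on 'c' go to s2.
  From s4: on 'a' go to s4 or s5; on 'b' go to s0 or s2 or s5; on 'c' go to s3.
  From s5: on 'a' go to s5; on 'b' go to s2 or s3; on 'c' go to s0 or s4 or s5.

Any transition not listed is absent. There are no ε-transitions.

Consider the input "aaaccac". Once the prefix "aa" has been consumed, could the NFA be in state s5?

Yes

Start in {s0}.
Read 'a': s0→{s5}; now {s5}.
Read 'a': s5→{s5}; now {s5}.
State s5 is in {s5}.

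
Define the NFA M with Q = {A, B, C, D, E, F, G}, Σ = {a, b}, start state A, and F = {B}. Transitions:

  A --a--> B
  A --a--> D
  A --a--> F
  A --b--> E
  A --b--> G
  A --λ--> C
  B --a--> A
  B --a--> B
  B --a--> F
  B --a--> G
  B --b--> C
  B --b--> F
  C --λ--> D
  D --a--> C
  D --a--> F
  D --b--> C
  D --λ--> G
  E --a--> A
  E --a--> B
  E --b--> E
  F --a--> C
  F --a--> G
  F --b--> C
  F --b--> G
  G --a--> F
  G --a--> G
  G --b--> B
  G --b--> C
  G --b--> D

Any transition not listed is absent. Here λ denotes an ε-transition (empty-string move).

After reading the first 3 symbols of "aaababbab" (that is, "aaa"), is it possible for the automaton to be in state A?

Start: ε-closure({A}) = {A, C, D, G}.
Read 'a': {A, C, D, G} → {B, C, D, F, G}.
Read 'a': {B, C, D, F, G} → {A, B, C, D, F, G}.
Read 'a': {A, B, C, D, F, G} → {A, B, C, D, F, G}.
State A is in {A, B, C, D, F, G}.

Yes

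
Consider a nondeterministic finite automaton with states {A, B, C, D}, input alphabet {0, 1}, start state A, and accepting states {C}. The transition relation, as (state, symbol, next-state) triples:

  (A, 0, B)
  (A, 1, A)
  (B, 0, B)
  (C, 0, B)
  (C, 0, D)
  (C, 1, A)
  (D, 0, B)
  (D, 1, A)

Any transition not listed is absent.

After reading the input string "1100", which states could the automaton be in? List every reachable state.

{B}

Start in {A}.
Read '1': A→{A}; now {A}.
Read '1': A→{A}; now {A}.
Read '0': A→{B}; now {B}.
Read '0': B→{B}; now {B}.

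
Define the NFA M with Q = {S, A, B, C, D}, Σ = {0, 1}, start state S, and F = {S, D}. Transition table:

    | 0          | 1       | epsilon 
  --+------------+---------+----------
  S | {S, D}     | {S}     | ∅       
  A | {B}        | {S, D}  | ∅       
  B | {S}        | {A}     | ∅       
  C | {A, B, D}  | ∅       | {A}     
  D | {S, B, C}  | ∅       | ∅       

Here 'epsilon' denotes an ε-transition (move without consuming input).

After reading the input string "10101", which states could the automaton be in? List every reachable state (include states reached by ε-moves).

Start in {S}.
Read '1': S→{S}; now {S}.
Read '0': S→{S, D}; now {S, D}.
Read '1': S→{S}, D→∅; now {S}.
Read '0': S→{S, D}; now {S, D}.
Read '1': S→{S}, D→∅; now {S}.

{S}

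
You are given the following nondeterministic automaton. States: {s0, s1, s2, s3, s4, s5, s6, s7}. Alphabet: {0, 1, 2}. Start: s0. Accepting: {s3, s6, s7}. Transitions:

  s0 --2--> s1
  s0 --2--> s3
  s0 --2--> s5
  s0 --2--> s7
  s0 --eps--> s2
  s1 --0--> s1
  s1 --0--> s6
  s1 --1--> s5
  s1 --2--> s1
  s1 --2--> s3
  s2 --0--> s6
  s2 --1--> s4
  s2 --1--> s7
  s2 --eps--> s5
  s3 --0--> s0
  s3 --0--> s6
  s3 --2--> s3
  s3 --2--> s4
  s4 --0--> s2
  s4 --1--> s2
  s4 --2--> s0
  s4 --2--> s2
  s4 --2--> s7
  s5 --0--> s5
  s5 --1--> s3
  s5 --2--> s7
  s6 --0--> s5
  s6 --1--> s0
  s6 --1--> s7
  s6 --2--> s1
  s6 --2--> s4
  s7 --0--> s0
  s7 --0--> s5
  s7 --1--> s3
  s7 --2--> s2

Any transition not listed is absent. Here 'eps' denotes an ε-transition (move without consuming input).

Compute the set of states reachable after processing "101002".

{s1, s4, s7}

Start: ε-closure({s0}) = {s0, s2, s5}.
Read '1': s0→∅, s2→{s4, s7}, s5→{s3}; now {s3, s4, s7}.
Read '0': s3→{s0, s6}, s4→{s2}, s7→{s0, s5}; now {s0, s2, s5, s6}.
Read '1': s0→∅, s2→{s4, s7}, s5→{s3}, s6→{s0, s7}; union {s0, s3, s4, s7}; ε-closure = {s0, s2, s3, s4, s5, s7}.
Read '0': s0→∅, s2→{s6}, s3→{s0, s6}, s4→{s2}, s5→{s5}, s7→{s0, s5}; now {s0, s2, s5, s6}.
Read '0': s0→∅, s2→{s6}, s5→{s5}, s6→{s5}; now {s5, s6}.
Read '2': s5→{s7}, s6→{s1, s4}; now {s1, s4, s7}.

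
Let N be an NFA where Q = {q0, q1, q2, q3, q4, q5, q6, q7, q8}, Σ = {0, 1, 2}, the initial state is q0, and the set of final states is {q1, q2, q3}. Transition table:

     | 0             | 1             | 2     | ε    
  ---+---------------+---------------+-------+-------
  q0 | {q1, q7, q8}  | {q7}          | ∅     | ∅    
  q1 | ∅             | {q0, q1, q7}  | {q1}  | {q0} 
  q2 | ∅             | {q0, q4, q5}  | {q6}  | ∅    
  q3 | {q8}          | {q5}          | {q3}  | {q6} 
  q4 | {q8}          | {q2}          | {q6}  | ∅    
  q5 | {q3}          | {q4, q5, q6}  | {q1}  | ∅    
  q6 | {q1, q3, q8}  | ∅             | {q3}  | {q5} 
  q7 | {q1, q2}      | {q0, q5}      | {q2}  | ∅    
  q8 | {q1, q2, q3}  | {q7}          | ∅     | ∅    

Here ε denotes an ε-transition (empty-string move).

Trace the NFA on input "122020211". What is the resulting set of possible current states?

Start in {q0}.
Read '1': q0→{q7}; now {q7}.
Read '2': q7→{q2}; now {q2}.
Read '2': q2→{q6}; union {q6}; ε-closure = {q5, q6}.
Read '0': q5→{q3}, q6→{q1, q3, q8}; union {q1, q3, q8}; ε-closure = {q0, q1, q3, q5, q6, q8}.
Read '2': q0→∅, q1→{q1}, q3→{q3}, q5→{q1}, q6→{q3}, q8→∅; union {q1, q3}; ε-closure = {q0, q1, q3, q5, q6}.
Read '0': q0→{q1, q7, q8}, q1→∅, q3→{q8}, q5→{q3}, q6→{q1, q3, q8}; union {q1, q3, q7, q8}; ε-closure = {q0, q1, q3, q5, q6, q7, q8}.
Read '2': q0→∅, q1→{q1}, q3→{q3}, q5→{q1}, q6→{q3}, q7→{q2}, q8→∅; union {q1, q2, q3}; ε-closure = {q0, q1, q2, q3, q5, q6}.
Read '1': q0→{q7}, q1→{q0, q1, q7}, q2→{q0, q4, q5}, q3→{q5}, q5→{q4, q5, q6}, q6→∅; now {q0, q1, q4, q5, q6, q7}.
Read '1': q0→{q7}, q1→{q0, q1, q7}, q4→{q2}, q5→{q4, q5, q6}, q6→∅, q7→{q0, q5}; now {q0, q1, q2, q4, q5, q6, q7}.

{q0, q1, q2, q4, q5, q6, q7}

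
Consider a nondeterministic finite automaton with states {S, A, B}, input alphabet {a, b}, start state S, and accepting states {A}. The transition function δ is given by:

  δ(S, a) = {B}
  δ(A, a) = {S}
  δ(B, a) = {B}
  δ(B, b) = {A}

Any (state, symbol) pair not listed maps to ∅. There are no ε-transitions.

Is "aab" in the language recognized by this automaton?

Start in {S}.
Read 'a': {S} → {B}.
Read 'a': {B} → {B}.
Read 'b': {B} → {A}.
The final set {A} contains the accepting state A.

Yes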